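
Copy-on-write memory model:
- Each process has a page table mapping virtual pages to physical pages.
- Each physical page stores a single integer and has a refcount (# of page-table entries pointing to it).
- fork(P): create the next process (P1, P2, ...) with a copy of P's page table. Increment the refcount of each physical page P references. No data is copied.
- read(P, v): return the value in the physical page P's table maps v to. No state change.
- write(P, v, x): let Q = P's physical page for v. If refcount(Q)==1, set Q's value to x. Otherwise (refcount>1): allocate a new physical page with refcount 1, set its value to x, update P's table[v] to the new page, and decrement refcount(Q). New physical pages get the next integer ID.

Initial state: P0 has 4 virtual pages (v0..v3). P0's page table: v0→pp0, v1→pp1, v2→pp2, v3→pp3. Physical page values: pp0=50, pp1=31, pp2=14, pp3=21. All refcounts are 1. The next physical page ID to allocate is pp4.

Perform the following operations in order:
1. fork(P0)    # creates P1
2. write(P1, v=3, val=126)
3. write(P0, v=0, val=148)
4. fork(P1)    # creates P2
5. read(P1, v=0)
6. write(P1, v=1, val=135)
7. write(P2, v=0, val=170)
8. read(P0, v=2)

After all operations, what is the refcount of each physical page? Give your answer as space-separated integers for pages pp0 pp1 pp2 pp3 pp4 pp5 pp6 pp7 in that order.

Op 1: fork(P0) -> P1. 4 ppages; refcounts: pp0:2 pp1:2 pp2:2 pp3:2
Op 2: write(P1, v3, 126). refcount(pp3)=2>1 -> COPY to pp4. 5 ppages; refcounts: pp0:2 pp1:2 pp2:2 pp3:1 pp4:1
Op 3: write(P0, v0, 148). refcount(pp0)=2>1 -> COPY to pp5. 6 ppages; refcounts: pp0:1 pp1:2 pp2:2 pp3:1 pp4:1 pp5:1
Op 4: fork(P1) -> P2. 6 ppages; refcounts: pp0:2 pp1:3 pp2:3 pp3:1 pp4:2 pp5:1
Op 5: read(P1, v0) -> 50. No state change.
Op 6: write(P1, v1, 135). refcount(pp1)=3>1 -> COPY to pp6. 7 ppages; refcounts: pp0:2 pp1:2 pp2:3 pp3:1 pp4:2 pp5:1 pp6:1
Op 7: write(P2, v0, 170). refcount(pp0)=2>1 -> COPY to pp7. 8 ppages; refcounts: pp0:1 pp1:2 pp2:3 pp3:1 pp4:2 pp5:1 pp6:1 pp7:1
Op 8: read(P0, v2) -> 14. No state change.

Answer: 1 2 3 1 2 1 1 1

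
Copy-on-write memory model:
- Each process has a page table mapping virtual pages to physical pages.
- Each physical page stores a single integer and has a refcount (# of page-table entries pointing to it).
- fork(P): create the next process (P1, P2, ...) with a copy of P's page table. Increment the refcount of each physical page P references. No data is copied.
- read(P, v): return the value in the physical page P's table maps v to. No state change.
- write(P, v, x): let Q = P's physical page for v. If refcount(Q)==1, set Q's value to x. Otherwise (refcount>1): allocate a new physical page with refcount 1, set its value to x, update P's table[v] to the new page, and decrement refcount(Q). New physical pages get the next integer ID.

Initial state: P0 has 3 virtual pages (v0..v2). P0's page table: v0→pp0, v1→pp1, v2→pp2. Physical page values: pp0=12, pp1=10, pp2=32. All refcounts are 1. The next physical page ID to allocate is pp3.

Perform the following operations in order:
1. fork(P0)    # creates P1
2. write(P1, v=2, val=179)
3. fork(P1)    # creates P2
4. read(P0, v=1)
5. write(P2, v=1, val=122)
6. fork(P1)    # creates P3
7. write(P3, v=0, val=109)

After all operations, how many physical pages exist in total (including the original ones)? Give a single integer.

Op 1: fork(P0) -> P1. 3 ppages; refcounts: pp0:2 pp1:2 pp2:2
Op 2: write(P1, v2, 179). refcount(pp2)=2>1 -> COPY to pp3. 4 ppages; refcounts: pp0:2 pp1:2 pp2:1 pp3:1
Op 3: fork(P1) -> P2. 4 ppages; refcounts: pp0:3 pp1:3 pp2:1 pp3:2
Op 4: read(P0, v1) -> 10. No state change.
Op 5: write(P2, v1, 122). refcount(pp1)=3>1 -> COPY to pp4. 5 ppages; refcounts: pp0:3 pp1:2 pp2:1 pp3:2 pp4:1
Op 6: fork(P1) -> P3. 5 ppages; refcounts: pp0:4 pp1:3 pp2:1 pp3:3 pp4:1
Op 7: write(P3, v0, 109). refcount(pp0)=4>1 -> COPY to pp5. 6 ppages; refcounts: pp0:3 pp1:3 pp2:1 pp3:3 pp4:1 pp5:1

Answer: 6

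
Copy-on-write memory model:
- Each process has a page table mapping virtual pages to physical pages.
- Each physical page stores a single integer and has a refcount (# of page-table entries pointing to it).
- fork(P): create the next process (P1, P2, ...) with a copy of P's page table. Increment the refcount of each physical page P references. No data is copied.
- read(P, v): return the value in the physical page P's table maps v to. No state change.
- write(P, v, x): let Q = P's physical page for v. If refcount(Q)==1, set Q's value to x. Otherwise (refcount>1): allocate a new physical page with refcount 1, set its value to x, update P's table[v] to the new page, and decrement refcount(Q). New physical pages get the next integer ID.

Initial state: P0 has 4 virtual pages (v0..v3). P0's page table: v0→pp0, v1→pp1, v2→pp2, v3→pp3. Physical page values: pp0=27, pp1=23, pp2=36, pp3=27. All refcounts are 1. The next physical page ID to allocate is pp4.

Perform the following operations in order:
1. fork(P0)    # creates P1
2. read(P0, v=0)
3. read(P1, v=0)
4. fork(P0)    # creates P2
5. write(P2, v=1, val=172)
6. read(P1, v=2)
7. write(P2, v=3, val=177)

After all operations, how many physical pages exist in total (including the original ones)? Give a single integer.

Op 1: fork(P0) -> P1. 4 ppages; refcounts: pp0:2 pp1:2 pp2:2 pp3:2
Op 2: read(P0, v0) -> 27. No state change.
Op 3: read(P1, v0) -> 27. No state change.
Op 4: fork(P0) -> P2. 4 ppages; refcounts: pp0:3 pp1:3 pp2:3 pp3:3
Op 5: write(P2, v1, 172). refcount(pp1)=3>1 -> COPY to pp4. 5 ppages; refcounts: pp0:3 pp1:2 pp2:3 pp3:3 pp4:1
Op 6: read(P1, v2) -> 36. No state change.
Op 7: write(P2, v3, 177). refcount(pp3)=3>1 -> COPY to pp5. 6 ppages; refcounts: pp0:3 pp1:2 pp2:3 pp3:2 pp4:1 pp5:1

Answer: 6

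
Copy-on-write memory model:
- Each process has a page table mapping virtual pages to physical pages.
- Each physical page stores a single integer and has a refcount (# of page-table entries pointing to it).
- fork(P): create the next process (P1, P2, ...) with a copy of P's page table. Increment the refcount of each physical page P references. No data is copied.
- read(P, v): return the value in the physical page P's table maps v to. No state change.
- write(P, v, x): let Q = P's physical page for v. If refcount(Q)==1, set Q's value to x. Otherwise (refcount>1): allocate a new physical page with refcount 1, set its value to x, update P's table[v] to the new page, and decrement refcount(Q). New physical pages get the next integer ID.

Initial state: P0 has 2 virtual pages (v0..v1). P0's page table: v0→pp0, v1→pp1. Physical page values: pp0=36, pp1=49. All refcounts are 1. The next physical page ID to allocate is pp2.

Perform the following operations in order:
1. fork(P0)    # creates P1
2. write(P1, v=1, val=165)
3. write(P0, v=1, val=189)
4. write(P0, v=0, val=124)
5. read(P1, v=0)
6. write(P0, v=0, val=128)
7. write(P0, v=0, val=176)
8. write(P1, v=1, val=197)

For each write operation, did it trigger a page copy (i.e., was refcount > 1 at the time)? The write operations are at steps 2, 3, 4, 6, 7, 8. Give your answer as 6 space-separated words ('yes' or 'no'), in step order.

Op 1: fork(P0) -> P1. 2 ppages; refcounts: pp0:2 pp1:2
Op 2: write(P1, v1, 165). refcount(pp1)=2>1 -> COPY to pp2. 3 ppages; refcounts: pp0:2 pp1:1 pp2:1
Op 3: write(P0, v1, 189). refcount(pp1)=1 -> write in place. 3 ppages; refcounts: pp0:2 pp1:1 pp2:1
Op 4: write(P0, v0, 124). refcount(pp0)=2>1 -> COPY to pp3. 4 ppages; refcounts: pp0:1 pp1:1 pp2:1 pp3:1
Op 5: read(P1, v0) -> 36. No state change.
Op 6: write(P0, v0, 128). refcount(pp3)=1 -> write in place. 4 ppages; refcounts: pp0:1 pp1:1 pp2:1 pp3:1
Op 7: write(P0, v0, 176). refcount(pp3)=1 -> write in place. 4 ppages; refcounts: pp0:1 pp1:1 pp2:1 pp3:1
Op 8: write(P1, v1, 197). refcount(pp2)=1 -> write in place. 4 ppages; refcounts: pp0:1 pp1:1 pp2:1 pp3:1

yes no yes no no no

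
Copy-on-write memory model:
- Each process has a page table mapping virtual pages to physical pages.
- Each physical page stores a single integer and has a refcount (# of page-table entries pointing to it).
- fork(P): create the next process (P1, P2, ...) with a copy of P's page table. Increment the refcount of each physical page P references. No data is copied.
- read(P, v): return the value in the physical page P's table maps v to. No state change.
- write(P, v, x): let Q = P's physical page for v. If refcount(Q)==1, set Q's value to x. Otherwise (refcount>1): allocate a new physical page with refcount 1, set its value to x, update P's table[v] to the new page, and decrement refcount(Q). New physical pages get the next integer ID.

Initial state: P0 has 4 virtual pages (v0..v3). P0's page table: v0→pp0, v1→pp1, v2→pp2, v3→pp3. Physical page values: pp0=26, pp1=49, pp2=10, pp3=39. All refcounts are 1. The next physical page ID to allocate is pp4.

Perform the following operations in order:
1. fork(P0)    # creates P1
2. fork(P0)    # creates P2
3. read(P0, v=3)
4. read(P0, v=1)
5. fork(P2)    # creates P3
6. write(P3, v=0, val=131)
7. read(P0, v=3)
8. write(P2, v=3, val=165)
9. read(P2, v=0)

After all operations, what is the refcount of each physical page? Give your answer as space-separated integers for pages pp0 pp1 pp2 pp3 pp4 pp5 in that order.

Answer: 3 4 4 3 1 1

Derivation:
Op 1: fork(P0) -> P1. 4 ppages; refcounts: pp0:2 pp1:2 pp2:2 pp3:2
Op 2: fork(P0) -> P2. 4 ppages; refcounts: pp0:3 pp1:3 pp2:3 pp3:3
Op 3: read(P0, v3) -> 39. No state change.
Op 4: read(P0, v1) -> 49. No state change.
Op 5: fork(P2) -> P3. 4 ppages; refcounts: pp0:4 pp1:4 pp2:4 pp3:4
Op 6: write(P3, v0, 131). refcount(pp0)=4>1 -> COPY to pp4. 5 ppages; refcounts: pp0:3 pp1:4 pp2:4 pp3:4 pp4:1
Op 7: read(P0, v3) -> 39. No state change.
Op 8: write(P2, v3, 165). refcount(pp3)=4>1 -> COPY to pp5. 6 ppages; refcounts: pp0:3 pp1:4 pp2:4 pp3:3 pp4:1 pp5:1
Op 9: read(P2, v0) -> 26. No state change.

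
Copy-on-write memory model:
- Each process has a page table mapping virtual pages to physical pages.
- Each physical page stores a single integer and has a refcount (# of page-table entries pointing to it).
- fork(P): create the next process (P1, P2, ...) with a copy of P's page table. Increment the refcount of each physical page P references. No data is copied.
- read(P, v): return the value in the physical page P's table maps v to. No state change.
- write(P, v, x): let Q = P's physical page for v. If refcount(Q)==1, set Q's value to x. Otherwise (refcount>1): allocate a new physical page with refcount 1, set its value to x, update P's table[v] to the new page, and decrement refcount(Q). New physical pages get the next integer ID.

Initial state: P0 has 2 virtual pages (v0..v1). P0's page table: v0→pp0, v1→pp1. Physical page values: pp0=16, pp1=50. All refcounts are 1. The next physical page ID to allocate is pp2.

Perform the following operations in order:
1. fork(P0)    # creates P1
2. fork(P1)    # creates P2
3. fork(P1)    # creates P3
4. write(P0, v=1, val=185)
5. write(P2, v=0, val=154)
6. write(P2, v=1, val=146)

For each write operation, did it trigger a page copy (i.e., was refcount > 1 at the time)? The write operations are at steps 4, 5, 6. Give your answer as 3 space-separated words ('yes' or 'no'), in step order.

Op 1: fork(P0) -> P1. 2 ppages; refcounts: pp0:2 pp1:2
Op 2: fork(P1) -> P2. 2 ppages; refcounts: pp0:3 pp1:3
Op 3: fork(P1) -> P3. 2 ppages; refcounts: pp0:4 pp1:4
Op 4: write(P0, v1, 185). refcount(pp1)=4>1 -> COPY to pp2. 3 ppages; refcounts: pp0:4 pp1:3 pp2:1
Op 5: write(P2, v0, 154). refcount(pp0)=4>1 -> COPY to pp3. 4 ppages; refcounts: pp0:3 pp1:3 pp2:1 pp3:1
Op 6: write(P2, v1, 146). refcount(pp1)=3>1 -> COPY to pp4. 5 ppages; refcounts: pp0:3 pp1:2 pp2:1 pp3:1 pp4:1

yes yes yes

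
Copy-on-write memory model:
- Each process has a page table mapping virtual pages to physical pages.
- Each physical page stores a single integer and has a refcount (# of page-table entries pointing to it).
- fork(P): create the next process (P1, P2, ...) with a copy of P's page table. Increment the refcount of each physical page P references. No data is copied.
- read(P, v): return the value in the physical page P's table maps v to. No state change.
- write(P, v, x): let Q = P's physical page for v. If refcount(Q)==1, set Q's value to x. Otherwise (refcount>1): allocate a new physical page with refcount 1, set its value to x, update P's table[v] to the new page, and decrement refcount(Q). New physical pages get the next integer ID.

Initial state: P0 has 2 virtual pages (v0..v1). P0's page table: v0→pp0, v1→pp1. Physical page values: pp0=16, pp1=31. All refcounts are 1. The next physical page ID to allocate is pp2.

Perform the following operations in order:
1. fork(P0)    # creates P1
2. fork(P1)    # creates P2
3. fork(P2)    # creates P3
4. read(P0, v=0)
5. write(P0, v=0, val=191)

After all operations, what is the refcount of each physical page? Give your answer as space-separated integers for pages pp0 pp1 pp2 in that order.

Answer: 3 4 1

Derivation:
Op 1: fork(P0) -> P1. 2 ppages; refcounts: pp0:2 pp1:2
Op 2: fork(P1) -> P2. 2 ppages; refcounts: pp0:3 pp1:3
Op 3: fork(P2) -> P3. 2 ppages; refcounts: pp0:4 pp1:4
Op 4: read(P0, v0) -> 16. No state change.
Op 5: write(P0, v0, 191). refcount(pp0)=4>1 -> COPY to pp2. 3 ppages; refcounts: pp0:3 pp1:4 pp2:1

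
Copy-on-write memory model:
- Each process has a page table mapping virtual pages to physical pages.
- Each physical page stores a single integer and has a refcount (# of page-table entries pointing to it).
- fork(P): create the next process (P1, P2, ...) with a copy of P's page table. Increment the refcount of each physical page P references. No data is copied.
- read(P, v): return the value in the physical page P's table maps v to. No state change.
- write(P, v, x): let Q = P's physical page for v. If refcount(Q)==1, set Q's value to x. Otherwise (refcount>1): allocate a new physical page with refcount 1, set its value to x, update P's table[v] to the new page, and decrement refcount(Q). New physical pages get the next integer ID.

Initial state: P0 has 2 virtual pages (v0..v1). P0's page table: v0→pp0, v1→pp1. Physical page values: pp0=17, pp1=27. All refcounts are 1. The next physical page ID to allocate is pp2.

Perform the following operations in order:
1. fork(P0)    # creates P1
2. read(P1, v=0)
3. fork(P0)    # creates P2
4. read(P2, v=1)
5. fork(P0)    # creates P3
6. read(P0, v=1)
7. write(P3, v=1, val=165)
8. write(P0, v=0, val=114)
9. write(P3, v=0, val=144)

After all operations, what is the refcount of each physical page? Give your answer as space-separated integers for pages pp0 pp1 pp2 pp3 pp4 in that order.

Op 1: fork(P0) -> P1. 2 ppages; refcounts: pp0:2 pp1:2
Op 2: read(P1, v0) -> 17. No state change.
Op 3: fork(P0) -> P2. 2 ppages; refcounts: pp0:3 pp1:3
Op 4: read(P2, v1) -> 27. No state change.
Op 5: fork(P0) -> P3. 2 ppages; refcounts: pp0:4 pp1:4
Op 6: read(P0, v1) -> 27. No state change.
Op 7: write(P3, v1, 165). refcount(pp1)=4>1 -> COPY to pp2. 3 ppages; refcounts: pp0:4 pp1:3 pp2:1
Op 8: write(P0, v0, 114). refcount(pp0)=4>1 -> COPY to pp3. 4 ppages; refcounts: pp0:3 pp1:3 pp2:1 pp3:1
Op 9: write(P3, v0, 144). refcount(pp0)=3>1 -> COPY to pp4. 5 ppages; refcounts: pp0:2 pp1:3 pp2:1 pp3:1 pp4:1

Answer: 2 3 1 1 1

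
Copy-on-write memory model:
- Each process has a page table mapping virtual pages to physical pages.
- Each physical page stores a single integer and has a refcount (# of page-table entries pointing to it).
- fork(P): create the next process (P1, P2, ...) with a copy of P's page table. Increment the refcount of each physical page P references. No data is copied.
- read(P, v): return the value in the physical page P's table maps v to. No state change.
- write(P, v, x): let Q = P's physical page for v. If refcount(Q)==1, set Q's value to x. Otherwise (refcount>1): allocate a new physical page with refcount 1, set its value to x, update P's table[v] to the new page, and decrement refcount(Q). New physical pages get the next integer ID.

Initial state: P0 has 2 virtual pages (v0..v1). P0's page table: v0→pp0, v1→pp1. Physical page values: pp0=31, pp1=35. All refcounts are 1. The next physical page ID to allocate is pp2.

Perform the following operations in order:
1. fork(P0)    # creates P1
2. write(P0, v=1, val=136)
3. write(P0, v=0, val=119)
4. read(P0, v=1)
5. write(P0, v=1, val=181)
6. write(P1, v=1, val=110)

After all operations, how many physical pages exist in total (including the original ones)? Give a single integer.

Op 1: fork(P0) -> P1. 2 ppages; refcounts: pp0:2 pp1:2
Op 2: write(P0, v1, 136). refcount(pp1)=2>1 -> COPY to pp2. 3 ppages; refcounts: pp0:2 pp1:1 pp2:1
Op 3: write(P0, v0, 119). refcount(pp0)=2>1 -> COPY to pp3. 4 ppages; refcounts: pp0:1 pp1:1 pp2:1 pp3:1
Op 4: read(P0, v1) -> 136. No state change.
Op 5: write(P0, v1, 181). refcount(pp2)=1 -> write in place. 4 ppages; refcounts: pp0:1 pp1:1 pp2:1 pp3:1
Op 6: write(P1, v1, 110). refcount(pp1)=1 -> write in place. 4 ppages; refcounts: pp0:1 pp1:1 pp2:1 pp3:1

Answer: 4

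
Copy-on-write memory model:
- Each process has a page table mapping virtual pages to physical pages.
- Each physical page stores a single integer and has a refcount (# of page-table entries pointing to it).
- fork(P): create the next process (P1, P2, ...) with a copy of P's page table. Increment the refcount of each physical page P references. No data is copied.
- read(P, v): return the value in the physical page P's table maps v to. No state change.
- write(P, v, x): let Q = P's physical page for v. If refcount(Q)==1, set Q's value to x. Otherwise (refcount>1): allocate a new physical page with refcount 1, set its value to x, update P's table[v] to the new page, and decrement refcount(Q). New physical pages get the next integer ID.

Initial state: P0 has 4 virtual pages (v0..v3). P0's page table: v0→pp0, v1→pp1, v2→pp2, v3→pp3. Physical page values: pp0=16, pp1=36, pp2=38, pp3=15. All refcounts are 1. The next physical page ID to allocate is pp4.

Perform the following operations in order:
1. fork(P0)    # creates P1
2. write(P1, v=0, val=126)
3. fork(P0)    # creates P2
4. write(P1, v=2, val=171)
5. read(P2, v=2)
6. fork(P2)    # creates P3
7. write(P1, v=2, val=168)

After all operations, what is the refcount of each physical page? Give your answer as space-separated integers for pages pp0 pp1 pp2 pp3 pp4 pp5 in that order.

Answer: 3 4 3 4 1 1

Derivation:
Op 1: fork(P0) -> P1. 4 ppages; refcounts: pp0:2 pp1:2 pp2:2 pp3:2
Op 2: write(P1, v0, 126). refcount(pp0)=2>1 -> COPY to pp4. 5 ppages; refcounts: pp0:1 pp1:2 pp2:2 pp3:2 pp4:1
Op 3: fork(P0) -> P2. 5 ppages; refcounts: pp0:2 pp1:3 pp2:3 pp3:3 pp4:1
Op 4: write(P1, v2, 171). refcount(pp2)=3>1 -> COPY to pp5. 6 ppages; refcounts: pp0:2 pp1:3 pp2:2 pp3:3 pp4:1 pp5:1
Op 5: read(P2, v2) -> 38. No state change.
Op 6: fork(P2) -> P3. 6 ppages; refcounts: pp0:3 pp1:4 pp2:3 pp3:4 pp4:1 pp5:1
Op 7: write(P1, v2, 168). refcount(pp5)=1 -> write in place. 6 ppages; refcounts: pp0:3 pp1:4 pp2:3 pp3:4 pp4:1 pp5:1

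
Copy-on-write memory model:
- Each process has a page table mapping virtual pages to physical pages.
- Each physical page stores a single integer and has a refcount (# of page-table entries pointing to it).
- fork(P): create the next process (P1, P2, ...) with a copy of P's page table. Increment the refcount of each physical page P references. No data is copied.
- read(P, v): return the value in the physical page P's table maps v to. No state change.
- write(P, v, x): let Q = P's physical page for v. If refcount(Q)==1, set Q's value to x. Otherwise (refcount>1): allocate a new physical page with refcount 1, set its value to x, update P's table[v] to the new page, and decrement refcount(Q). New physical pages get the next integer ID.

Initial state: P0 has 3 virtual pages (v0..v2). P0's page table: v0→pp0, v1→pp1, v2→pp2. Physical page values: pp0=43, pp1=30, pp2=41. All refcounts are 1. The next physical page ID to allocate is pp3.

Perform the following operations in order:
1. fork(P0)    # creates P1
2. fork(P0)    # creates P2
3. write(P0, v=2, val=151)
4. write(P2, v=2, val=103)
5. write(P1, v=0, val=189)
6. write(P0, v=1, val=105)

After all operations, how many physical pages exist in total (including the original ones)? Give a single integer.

Answer: 7

Derivation:
Op 1: fork(P0) -> P1. 3 ppages; refcounts: pp0:2 pp1:2 pp2:2
Op 2: fork(P0) -> P2. 3 ppages; refcounts: pp0:3 pp1:3 pp2:3
Op 3: write(P0, v2, 151). refcount(pp2)=3>1 -> COPY to pp3. 4 ppages; refcounts: pp0:3 pp1:3 pp2:2 pp3:1
Op 4: write(P2, v2, 103). refcount(pp2)=2>1 -> COPY to pp4. 5 ppages; refcounts: pp0:3 pp1:3 pp2:1 pp3:1 pp4:1
Op 5: write(P1, v0, 189). refcount(pp0)=3>1 -> COPY to pp5. 6 ppages; refcounts: pp0:2 pp1:3 pp2:1 pp3:1 pp4:1 pp5:1
Op 6: write(P0, v1, 105). refcount(pp1)=3>1 -> COPY to pp6. 7 ppages; refcounts: pp0:2 pp1:2 pp2:1 pp3:1 pp4:1 pp5:1 pp6:1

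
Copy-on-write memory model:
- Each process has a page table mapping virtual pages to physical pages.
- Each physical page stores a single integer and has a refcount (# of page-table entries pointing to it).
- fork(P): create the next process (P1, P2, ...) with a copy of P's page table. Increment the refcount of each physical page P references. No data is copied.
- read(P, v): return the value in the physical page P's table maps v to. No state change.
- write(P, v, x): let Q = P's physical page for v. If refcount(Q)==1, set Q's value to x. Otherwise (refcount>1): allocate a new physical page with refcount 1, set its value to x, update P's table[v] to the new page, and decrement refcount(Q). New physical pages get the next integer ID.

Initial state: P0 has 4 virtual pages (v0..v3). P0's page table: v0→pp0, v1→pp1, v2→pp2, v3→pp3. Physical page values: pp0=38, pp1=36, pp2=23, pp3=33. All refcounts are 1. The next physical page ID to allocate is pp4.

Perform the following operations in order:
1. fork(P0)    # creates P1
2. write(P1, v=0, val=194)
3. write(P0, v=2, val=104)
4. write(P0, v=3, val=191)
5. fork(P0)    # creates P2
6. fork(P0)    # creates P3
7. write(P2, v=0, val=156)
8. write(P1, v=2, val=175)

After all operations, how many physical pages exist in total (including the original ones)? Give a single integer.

Answer: 8

Derivation:
Op 1: fork(P0) -> P1. 4 ppages; refcounts: pp0:2 pp1:2 pp2:2 pp3:2
Op 2: write(P1, v0, 194). refcount(pp0)=2>1 -> COPY to pp4. 5 ppages; refcounts: pp0:1 pp1:2 pp2:2 pp3:2 pp4:1
Op 3: write(P0, v2, 104). refcount(pp2)=2>1 -> COPY to pp5. 6 ppages; refcounts: pp0:1 pp1:2 pp2:1 pp3:2 pp4:1 pp5:1
Op 4: write(P0, v3, 191). refcount(pp3)=2>1 -> COPY to pp6. 7 ppages; refcounts: pp0:1 pp1:2 pp2:1 pp3:1 pp4:1 pp5:1 pp6:1
Op 5: fork(P0) -> P2. 7 ppages; refcounts: pp0:2 pp1:3 pp2:1 pp3:1 pp4:1 pp5:2 pp6:2
Op 6: fork(P0) -> P3. 7 ppages; refcounts: pp0:3 pp1:4 pp2:1 pp3:1 pp4:1 pp5:3 pp6:3
Op 7: write(P2, v0, 156). refcount(pp0)=3>1 -> COPY to pp7. 8 ppages; refcounts: pp0:2 pp1:4 pp2:1 pp3:1 pp4:1 pp5:3 pp6:3 pp7:1
Op 8: write(P1, v2, 175). refcount(pp2)=1 -> write in place. 8 ppages; refcounts: pp0:2 pp1:4 pp2:1 pp3:1 pp4:1 pp5:3 pp6:3 pp7:1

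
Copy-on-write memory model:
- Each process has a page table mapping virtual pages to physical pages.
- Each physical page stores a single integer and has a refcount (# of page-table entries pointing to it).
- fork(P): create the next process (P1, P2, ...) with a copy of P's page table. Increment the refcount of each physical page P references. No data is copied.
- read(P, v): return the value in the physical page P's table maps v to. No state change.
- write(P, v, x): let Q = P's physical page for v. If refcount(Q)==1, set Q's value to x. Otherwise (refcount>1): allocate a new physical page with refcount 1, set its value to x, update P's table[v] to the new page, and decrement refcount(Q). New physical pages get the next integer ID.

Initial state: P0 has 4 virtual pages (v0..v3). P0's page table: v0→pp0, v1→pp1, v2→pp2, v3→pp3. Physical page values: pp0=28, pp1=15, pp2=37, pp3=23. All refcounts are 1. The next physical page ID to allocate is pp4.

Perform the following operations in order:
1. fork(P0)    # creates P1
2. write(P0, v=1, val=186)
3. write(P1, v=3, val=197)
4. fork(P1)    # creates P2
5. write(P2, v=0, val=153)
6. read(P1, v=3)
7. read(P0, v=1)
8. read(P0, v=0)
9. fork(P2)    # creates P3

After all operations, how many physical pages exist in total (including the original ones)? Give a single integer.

Answer: 7

Derivation:
Op 1: fork(P0) -> P1. 4 ppages; refcounts: pp0:2 pp1:2 pp2:2 pp3:2
Op 2: write(P0, v1, 186). refcount(pp1)=2>1 -> COPY to pp4. 5 ppages; refcounts: pp0:2 pp1:1 pp2:2 pp3:2 pp4:1
Op 3: write(P1, v3, 197). refcount(pp3)=2>1 -> COPY to pp5. 6 ppages; refcounts: pp0:2 pp1:1 pp2:2 pp3:1 pp4:1 pp5:1
Op 4: fork(P1) -> P2. 6 ppages; refcounts: pp0:3 pp1:2 pp2:3 pp3:1 pp4:1 pp5:2
Op 5: write(P2, v0, 153). refcount(pp0)=3>1 -> COPY to pp6. 7 ppages; refcounts: pp0:2 pp1:2 pp2:3 pp3:1 pp4:1 pp5:2 pp6:1
Op 6: read(P1, v3) -> 197. No state change.
Op 7: read(P0, v1) -> 186. No state change.
Op 8: read(P0, v0) -> 28. No state change.
Op 9: fork(P2) -> P3. 7 ppages; refcounts: pp0:2 pp1:3 pp2:4 pp3:1 pp4:1 pp5:3 pp6:2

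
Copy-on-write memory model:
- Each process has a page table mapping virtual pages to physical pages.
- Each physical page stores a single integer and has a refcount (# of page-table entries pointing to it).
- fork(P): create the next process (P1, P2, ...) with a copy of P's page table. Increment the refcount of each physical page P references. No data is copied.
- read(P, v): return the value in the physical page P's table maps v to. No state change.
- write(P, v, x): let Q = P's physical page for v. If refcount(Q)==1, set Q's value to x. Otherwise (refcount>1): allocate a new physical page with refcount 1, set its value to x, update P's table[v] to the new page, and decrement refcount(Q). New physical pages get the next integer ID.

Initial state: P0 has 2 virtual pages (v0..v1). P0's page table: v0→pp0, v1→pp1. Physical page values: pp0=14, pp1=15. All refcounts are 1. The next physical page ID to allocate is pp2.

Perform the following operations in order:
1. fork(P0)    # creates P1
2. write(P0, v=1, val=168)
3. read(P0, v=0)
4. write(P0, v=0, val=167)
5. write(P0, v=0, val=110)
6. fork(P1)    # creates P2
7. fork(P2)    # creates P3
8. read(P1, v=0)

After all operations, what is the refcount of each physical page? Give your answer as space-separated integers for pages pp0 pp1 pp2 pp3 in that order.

Op 1: fork(P0) -> P1. 2 ppages; refcounts: pp0:2 pp1:2
Op 2: write(P0, v1, 168). refcount(pp1)=2>1 -> COPY to pp2. 3 ppages; refcounts: pp0:2 pp1:1 pp2:1
Op 3: read(P0, v0) -> 14. No state change.
Op 4: write(P0, v0, 167). refcount(pp0)=2>1 -> COPY to pp3. 4 ppages; refcounts: pp0:1 pp1:1 pp2:1 pp3:1
Op 5: write(P0, v0, 110). refcount(pp3)=1 -> write in place. 4 ppages; refcounts: pp0:1 pp1:1 pp2:1 pp3:1
Op 6: fork(P1) -> P2. 4 ppages; refcounts: pp0:2 pp1:2 pp2:1 pp3:1
Op 7: fork(P2) -> P3. 4 ppages; refcounts: pp0:3 pp1:3 pp2:1 pp3:1
Op 8: read(P1, v0) -> 14. No state change.

Answer: 3 3 1 1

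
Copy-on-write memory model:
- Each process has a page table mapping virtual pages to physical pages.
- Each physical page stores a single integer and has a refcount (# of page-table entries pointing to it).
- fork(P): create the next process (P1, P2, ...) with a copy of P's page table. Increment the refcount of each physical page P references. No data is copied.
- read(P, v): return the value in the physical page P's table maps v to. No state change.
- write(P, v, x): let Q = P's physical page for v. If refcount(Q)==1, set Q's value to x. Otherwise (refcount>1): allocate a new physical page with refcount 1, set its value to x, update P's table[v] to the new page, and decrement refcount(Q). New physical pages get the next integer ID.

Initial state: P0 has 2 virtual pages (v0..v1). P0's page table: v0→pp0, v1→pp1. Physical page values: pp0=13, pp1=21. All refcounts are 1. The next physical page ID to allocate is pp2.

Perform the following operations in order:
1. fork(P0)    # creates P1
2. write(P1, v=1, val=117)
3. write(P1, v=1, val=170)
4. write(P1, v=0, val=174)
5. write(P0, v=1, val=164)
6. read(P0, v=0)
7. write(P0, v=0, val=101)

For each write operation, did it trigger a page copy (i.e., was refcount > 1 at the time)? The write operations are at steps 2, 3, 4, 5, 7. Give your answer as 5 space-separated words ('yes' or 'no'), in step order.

Op 1: fork(P0) -> P1. 2 ppages; refcounts: pp0:2 pp1:2
Op 2: write(P1, v1, 117). refcount(pp1)=2>1 -> COPY to pp2. 3 ppages; refcounts: pp0:2 pp1:1 pp2:1
Op 3: write(P1, v1, 170). refcount(pp2)=1 -> write in place. 3 ppages; refcounts: pp0:2 pp1:1 pp2:1
Op 4: write(P1, v0, 174). refcount(pp0)=2>1 -> COPY to pp3. 4 ppages; refcounts: pp0:1 pp1:1 pp2:1 pp3:1
Op 5: write(P0, v1, 164). refcount(pp1)=1 -> write in place. 4 ppages; refcounts: pp0:1 pp1:1 pp2:1 pp3:1
Op 6: read(P0, v0) -> 13. No state change.
Op 7: write(P0, v0, 101). refcount(pp0)=1 -> write in place. 4 ppages; refcounts: pp0:1 pp1:1 pp2:1 pp3:1

yes no yes no no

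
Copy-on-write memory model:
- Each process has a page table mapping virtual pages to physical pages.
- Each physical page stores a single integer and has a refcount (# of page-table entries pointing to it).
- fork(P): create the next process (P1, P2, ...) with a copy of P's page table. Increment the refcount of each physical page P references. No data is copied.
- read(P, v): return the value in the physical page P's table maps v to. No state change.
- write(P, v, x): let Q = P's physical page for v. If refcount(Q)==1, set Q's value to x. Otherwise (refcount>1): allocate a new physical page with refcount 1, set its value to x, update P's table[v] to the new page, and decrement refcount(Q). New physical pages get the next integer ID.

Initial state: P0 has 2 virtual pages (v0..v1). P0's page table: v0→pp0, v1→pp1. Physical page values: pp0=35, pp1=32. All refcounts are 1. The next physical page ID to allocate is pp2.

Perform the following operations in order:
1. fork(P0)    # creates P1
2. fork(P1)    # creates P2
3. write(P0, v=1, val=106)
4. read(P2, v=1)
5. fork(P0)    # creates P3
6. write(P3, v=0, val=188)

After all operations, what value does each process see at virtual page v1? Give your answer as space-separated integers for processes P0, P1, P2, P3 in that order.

Op 1: fork(P0) -> P1. 2 ppages; refcounts: pp0:2 pp1:2
Op 2: fork(P1) -> P2. 2 ppages; refcounts: pp0:3 pp1:3
Op 3: write(P0, v1, 106). refcount(pp1)=3>1 -> COPY to pp2. 3 ppages; refcounts: pp0:3 pp1:2 pp2:1
Op 4: read(P2, v1) -> 32. No state change.
Op 5: fork(P0) -> P3. 3 ppages; refcounts: pp0:4 pp1:2 pp2:2
Op 6: write(P3, v0, 188). refcount(pp0)=4>1 -> COPY to pp3. 4 ppages; refcounts: pp0:3 pp1:2 pp2:2 pp3:1
P0: v1 -> pp2 = 106
P1: v1 -> pp1 = 32
P2: v1 -> pp1 = 32
P3: v1 -> pp2 = 106

Answer: 106 32 32 106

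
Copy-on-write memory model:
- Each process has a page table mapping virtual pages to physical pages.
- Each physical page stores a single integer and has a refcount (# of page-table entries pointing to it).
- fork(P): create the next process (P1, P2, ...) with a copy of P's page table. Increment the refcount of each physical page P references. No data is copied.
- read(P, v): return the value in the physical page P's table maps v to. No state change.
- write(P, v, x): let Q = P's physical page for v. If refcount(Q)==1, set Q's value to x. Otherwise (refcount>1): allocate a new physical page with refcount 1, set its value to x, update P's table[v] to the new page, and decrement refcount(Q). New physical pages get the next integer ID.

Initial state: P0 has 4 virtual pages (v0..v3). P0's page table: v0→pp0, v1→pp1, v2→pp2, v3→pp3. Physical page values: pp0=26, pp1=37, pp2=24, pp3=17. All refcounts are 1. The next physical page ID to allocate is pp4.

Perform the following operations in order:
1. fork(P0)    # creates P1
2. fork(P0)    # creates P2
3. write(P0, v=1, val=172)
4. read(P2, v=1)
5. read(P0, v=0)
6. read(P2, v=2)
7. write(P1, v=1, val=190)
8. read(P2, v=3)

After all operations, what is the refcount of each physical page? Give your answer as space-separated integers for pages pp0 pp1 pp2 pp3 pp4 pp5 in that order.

Answer: 3 1 3 3 1 1

Derivation:
Op 1: fork(P0) -> P1. 4 ppages; refcounts: pp0:2 pp1:2 pp2:2 pp3:2
Op 2: fork(P0) -> P2. 4 ppages; refcounts: pp0:3 pp1:3 pp2:3 pp3:3
Op 3: write(P0, v1, 172). refcount(pp1)=3>1 -> COPY to pp4. 5 ppages; refcounts: pp0:3 pp1:2 pp2:3 pp3:3 pp4:1
Op 4: read(P2, v1) -> 37. No state change.
Op 5: read(P0, v0) -> 26. No state change.
Op 6: read(P2, v2) -> 24. No state change.
Op 7: write(P1, v1, 190). refcount(pp1)=2>1 -> COPY to pp5. 6 ppages; refcounts: pp0:3 pp1:1 pp2:3 pp3:3 pp4:1 pp5:1
Op 8: read(P2, v3) -> 17. No state change.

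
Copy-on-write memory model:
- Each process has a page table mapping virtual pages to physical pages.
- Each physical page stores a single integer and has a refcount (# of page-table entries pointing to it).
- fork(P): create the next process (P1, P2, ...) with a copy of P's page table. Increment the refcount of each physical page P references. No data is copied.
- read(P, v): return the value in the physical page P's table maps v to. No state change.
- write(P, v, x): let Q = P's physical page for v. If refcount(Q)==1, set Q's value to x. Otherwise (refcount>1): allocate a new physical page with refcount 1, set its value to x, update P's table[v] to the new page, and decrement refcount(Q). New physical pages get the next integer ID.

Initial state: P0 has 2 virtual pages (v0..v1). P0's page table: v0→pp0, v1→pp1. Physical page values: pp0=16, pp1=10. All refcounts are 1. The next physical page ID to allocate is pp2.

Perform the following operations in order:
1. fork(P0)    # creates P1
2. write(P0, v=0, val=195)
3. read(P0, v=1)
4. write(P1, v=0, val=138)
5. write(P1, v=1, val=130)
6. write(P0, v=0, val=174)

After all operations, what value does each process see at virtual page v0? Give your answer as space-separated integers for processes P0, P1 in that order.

Op 1: fork(P0) -> P1. 2 ppages; refcounts: pp0:2 pp1:2
Op 2: write(P0, v0, 195). refcount(pp0)=2>1 -> COPY to pp2. 3 ppages; refcounts: pp0:1 pp1:2 pp2:1
Op 3: read(P0, v1) -> 10. No state change.
Op 4: write(P1, v0, 138). refcount(pp0)=1 -> write in place. 3 ppages; refcounts: pp0:1 pp1:2 pp2:1
Op 5: write(P1, v1, 130). refcount(pp1)=2>1 -> COPY to pp3. 4 ppages; refcounts: pp0:1 pp1:1 pp2:1 pp3:1
Op 6: write(P0, v0, 174). refcount(pp2)=1 -> write in place. 4 ppages; refcounts: pp0:1 pp1:1 pp2:1 pp3:1
P0: v0 -> pp2 = 174
P1: v0 -> pp0 = 138

Answer: 174 138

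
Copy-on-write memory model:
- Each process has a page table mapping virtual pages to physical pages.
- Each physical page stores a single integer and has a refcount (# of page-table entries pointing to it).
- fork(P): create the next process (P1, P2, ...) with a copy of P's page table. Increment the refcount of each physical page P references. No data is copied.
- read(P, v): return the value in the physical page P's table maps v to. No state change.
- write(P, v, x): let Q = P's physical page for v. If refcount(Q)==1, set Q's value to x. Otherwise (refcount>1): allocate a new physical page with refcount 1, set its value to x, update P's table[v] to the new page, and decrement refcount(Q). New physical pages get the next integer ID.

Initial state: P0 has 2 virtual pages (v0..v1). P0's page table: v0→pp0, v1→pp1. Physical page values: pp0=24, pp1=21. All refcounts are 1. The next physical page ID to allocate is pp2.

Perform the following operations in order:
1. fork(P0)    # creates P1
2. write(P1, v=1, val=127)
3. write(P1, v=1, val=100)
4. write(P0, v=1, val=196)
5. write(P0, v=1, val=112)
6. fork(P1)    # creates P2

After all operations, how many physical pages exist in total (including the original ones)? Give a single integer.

Op 1: fork(P0) -> P1. 2 ppages; refcounts: pp0:2 pp1:2
Op 2: write(P1, v1, 127). refcount(pp1)=2>1 -> COPY to pp2. 3 ppages; refcounts: pp0:2 pp1:1 pp2:1
Op 3: write(P1, v1, 100). refcount(pp2)=1 -> write in place. 3 ppages; refcounts: pp0:2 pp1:1 pp2:1
Op 4: write(P0, v1, 196). refcount(pp1)=1 -> write in place. 3 ppages; refcounts: pp0:2 pp1:1 pp2:1
Op 5: write(P0, v1, 112). refcount(pp1)=1 -> write in place. 3 ppages; refcounts: pp0:2 pp1:1 pp2:1
Op 6: fork(P1) -> P2. 3 ppages; refcounts: pp0:3 pp1:1 pp2:2

Answer: 3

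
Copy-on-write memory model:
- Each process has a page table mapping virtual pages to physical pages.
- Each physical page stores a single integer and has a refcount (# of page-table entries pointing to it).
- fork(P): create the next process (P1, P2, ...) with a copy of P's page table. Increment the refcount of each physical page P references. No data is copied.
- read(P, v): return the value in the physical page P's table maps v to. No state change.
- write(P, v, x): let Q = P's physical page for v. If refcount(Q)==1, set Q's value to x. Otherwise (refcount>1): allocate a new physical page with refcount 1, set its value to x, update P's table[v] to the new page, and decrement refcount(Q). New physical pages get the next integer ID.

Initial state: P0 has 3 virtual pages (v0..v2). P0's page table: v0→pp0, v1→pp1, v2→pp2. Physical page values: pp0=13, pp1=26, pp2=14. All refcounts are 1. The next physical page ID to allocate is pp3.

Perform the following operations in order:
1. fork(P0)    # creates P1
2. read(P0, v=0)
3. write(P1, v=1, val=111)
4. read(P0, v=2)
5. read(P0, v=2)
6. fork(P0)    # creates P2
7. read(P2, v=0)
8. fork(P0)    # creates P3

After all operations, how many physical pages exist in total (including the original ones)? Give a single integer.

Answer: 4

Derivation:
Op 1: fork(P0) -> P1. 3 ppages; refcounts: pp0:2 pp1:2 pp2:2
Op 2: read(P0, v0) -> 13. No state change.
Op 3: write(P1, v1, 111). refcount(pp1)=2>1 -> COPY to pp3. 4 ppages; refcounts: pp0:2 pp1:1 pp2:2 pp3:1
Op 4: read(P0, v2) -> 14. No state change.
Op 5: read(P0, v2) -> 14. No state change.
Op 6: fork(P0) -> P2. 4 ppages; refcounts: pp0:3 pp1:2 pp2:3 pp3:1
Op 7: read(P2, v0) -> 13. No state change.
Op 8: fork(P0) -> P3. 4 ppages; refcounts: pp0:4 pp1:3 pp2:4 pp3:1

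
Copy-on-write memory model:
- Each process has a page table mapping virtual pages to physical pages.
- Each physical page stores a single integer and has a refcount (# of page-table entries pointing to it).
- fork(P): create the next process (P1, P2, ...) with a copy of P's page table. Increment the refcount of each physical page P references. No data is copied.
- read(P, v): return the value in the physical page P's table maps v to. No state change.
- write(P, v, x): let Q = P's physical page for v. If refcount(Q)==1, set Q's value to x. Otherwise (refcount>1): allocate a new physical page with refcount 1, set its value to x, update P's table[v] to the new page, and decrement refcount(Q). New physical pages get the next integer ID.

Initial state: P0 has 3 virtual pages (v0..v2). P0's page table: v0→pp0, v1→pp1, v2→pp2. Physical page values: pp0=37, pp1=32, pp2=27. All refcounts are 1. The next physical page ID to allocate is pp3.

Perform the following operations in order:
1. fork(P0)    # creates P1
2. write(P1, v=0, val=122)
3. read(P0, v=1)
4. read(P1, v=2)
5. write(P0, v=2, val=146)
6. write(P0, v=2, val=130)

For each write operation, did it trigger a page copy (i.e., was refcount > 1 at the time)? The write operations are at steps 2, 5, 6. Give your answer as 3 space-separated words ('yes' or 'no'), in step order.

Op 1: fork(P0) -> P1. 3 ppages; refcounts: pp0:2 pp1:2 pp2:2
Op 2: write(P1, v0, 122). refcount(pp0)=2>1 -> COPY to pp3. 4 ppages; refcounts: pp0:1 pp1:2 pp2:2 pp3:1
Op 3: read(P0, v1) -> 32. No state change.
Op 4: read(P1, v2) -> 27. No state change.
Op 5: write(P0, v2, 146). refcount(pp2)=2>1 -> COPY to pp4. 5 ppages; refcounts: pp0:1 pp1:2 pp2:1 pp3:1 pp4:1
Op 6: write(P0, v2, 130). refcount(pp4)=1 -> write in place. 5 ppages; refcounts: pp0:1 pp1:2 pp2:1 pp3:1 pp4:1

yes yes no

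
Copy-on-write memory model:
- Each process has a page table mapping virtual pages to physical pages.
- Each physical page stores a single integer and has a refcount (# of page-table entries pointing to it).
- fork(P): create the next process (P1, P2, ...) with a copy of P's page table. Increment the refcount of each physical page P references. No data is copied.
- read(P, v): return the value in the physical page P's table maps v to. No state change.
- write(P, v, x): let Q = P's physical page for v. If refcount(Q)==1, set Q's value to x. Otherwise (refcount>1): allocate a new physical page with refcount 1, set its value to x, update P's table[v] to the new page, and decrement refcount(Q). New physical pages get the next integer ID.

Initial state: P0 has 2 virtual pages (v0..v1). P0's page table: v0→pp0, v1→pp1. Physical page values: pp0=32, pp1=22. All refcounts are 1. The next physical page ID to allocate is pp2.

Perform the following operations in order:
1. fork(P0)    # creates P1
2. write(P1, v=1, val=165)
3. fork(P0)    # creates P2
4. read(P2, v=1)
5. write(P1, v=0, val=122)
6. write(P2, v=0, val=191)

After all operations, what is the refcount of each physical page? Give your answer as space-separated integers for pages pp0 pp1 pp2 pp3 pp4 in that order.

Answer: 1 2 1 1 1

Derivation:
Op 1: fork(P0) -> P1. 2 ppages; refcounts: pp0:2 pp1:2
Op 2: write(P1, v1, 165). refcount(pp1)=2>1 -> COPY to pp2. 3 ppages; refcounts: pp0:2 pp1:1 pp2:1
Op 3: fork(P0) -> P2. 3 ppages; refcounts: pp0:3 pp1:2 pp2:1
Op 4: read(P2, v1) -> 22. No state change.
Op 5: write(P1, v0, 122). refcount(pp0)=3>1 -> COPY to pp3. 4 ppages; refcounts: pp0:2 pp1:2 pp2:1 pp3:1
Op 6: write(P2, v0, 191). refcount(pp0)=2>1 -> COPY to pp4. 5 ppages; refcounts: pp0:1 pp1:2 pp2:1 pp3:1 pp4:1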